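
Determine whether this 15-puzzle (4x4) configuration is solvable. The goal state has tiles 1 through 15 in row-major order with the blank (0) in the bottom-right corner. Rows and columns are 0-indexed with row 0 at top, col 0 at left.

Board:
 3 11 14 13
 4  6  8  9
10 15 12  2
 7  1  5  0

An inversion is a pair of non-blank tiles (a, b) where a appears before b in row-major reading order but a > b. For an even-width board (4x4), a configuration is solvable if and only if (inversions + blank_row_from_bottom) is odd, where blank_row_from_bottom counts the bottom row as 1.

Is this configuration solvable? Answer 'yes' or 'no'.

Answer: no

Derivation:
Inversions: 61
Blank is in row 3 (0-indexed from top), which is row 1 counting from the bottom (bottom = 1).
61 + 1 = 62, which is even, so the puzzle is not solvable.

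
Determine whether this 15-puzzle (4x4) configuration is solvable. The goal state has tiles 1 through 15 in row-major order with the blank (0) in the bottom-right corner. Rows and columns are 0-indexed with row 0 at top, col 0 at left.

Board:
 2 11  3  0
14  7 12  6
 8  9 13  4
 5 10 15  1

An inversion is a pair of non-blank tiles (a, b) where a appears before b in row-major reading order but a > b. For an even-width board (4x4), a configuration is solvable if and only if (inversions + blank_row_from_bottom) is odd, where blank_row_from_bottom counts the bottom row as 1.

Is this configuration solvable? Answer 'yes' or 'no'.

Inversions: 49
Blank is in row 0 (0-indexed from top), which is row 4 counting from the bottom (bottom = 1).
49 + 4 = 53, which is odd, so the puzzle is solvable.

Answer: yes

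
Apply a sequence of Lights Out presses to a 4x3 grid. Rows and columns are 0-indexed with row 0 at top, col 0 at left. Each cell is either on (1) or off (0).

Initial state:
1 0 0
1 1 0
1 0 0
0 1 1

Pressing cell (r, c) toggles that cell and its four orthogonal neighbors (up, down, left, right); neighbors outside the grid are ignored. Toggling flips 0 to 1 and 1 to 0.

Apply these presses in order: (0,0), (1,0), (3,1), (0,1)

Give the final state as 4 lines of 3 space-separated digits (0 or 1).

After press 1 at (0,0):
0 1 0
0 1 0
1 0 0
0 1 1

After press 2 at (1,0):
1 1 0
1 0 0
0 0 0
0 1 1

After press 3 at (3,1):
1 1 0
1 0 0
0 1 0
1 0 0

After press 4 at (0,1):
0 0 1
1 1 0
0 1 0
1 0 0

Answer: 0 0 1
1 1 0
0 1 0
1 0 0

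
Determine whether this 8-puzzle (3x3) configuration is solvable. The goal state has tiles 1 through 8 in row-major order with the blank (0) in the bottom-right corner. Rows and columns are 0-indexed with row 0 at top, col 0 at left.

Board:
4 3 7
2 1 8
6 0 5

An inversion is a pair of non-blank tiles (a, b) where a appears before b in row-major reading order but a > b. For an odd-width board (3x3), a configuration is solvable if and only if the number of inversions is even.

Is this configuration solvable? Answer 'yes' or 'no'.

Answer: no

Derivation:
Inversions (pairs i<j in row-major order where tile[i] > tile[j] > 0): 13
13 is odd, so the puzzle is not solvable.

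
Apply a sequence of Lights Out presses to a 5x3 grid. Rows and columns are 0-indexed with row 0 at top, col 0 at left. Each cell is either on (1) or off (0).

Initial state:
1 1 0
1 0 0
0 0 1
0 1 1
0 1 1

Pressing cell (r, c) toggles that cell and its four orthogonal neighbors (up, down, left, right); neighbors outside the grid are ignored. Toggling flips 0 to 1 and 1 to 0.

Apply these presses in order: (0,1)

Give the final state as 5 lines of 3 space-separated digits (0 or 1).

Answer: 0 0 1
1 1 0
0 0 1
0 1 1
0 1 1

Derivation:
After press 1 at (0,1):
0 0 1
1 1 0
0 0 1
0 1 1
0 1 1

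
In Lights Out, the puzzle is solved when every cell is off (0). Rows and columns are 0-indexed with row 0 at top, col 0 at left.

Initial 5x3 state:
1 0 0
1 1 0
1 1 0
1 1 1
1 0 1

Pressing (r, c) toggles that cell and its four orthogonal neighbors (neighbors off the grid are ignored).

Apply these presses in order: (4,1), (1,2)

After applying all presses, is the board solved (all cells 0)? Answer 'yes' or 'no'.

After press 1 at (4,1):
1 0 0
1 1 0
1 1 0
1 0 1
0 1 0

After press 2 at (1,2):
1 0 1
1 0 1
1 1 1
1 0 1
0 1 0

Lights still on: 10

Answer: no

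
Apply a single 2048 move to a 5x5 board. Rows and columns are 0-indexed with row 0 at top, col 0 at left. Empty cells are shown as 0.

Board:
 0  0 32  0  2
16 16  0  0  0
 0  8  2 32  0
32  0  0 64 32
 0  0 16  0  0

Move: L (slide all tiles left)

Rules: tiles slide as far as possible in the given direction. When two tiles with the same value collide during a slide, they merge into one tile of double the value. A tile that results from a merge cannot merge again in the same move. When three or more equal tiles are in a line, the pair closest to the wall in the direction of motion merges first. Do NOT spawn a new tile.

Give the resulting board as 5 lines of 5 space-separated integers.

Slide left:
row 0: [0, 0, 32, 0, 2] -> [32, 2, 0, 0, 0]
row 1: [16, 16, 0, 0, 0] -> [32, 0, 0, 0, 0]
row 2: [0, 8, 2, 32, 0] -> [8, 2, 32, 0, 0]
row 3: [32, 0, 0, 64, 32] -> [32, 64, 32, 0, 0]
row 4: [0, 0, 16, 0, 0] -> [16, 0, 0, 0, 0]

Answer: 32  2  0  0  0
32  0  0  0  0
 8  2 32  0  0
32 64 32  0  0
16  0  0  0  0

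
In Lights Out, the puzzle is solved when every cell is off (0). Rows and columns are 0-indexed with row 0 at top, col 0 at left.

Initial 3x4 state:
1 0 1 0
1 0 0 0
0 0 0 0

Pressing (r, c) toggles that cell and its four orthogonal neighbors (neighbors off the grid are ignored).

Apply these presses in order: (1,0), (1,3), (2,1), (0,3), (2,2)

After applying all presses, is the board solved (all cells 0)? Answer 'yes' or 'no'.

Answer: yes

Derivation:
After press 1 at (1,0):
0 0 1 0
0 1 0 0
1 0 0 0

After press 2 at (1,3):
0 0 1 1
0 1 1 1
1 0 0 1

After press 3 at (2,1):
0 0 1 1
0 0 1 1
0 1 1 1

After press 4 at (0,3):
0 0 0 0
0 0 1 0
0 1 1 1

After press 5 at (2,2):
0 0 0 0
0 0 0 0
0 0 0 0

Lights still on: 0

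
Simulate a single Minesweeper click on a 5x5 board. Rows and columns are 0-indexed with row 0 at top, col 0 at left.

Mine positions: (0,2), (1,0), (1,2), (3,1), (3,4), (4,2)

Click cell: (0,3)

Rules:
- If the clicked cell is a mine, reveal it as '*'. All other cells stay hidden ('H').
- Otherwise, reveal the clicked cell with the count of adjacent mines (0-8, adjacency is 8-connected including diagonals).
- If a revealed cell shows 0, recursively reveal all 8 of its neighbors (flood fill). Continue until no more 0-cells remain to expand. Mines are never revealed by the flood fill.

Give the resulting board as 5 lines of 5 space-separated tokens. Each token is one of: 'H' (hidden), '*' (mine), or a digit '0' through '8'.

H H H 2 H
H H H H H
H H H H H
H H H H H
H H H H H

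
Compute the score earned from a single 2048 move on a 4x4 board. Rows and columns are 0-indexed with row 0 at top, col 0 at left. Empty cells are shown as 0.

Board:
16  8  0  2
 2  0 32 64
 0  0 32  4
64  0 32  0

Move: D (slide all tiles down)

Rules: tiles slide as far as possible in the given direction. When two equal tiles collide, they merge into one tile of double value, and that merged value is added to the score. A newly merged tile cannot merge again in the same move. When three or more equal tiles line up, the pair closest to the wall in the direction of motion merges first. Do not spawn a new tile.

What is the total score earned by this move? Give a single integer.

Slide down:
col 0: [16, 2, 0, 64] -> [0, 16, 2, 64]  score +0 (running 0)
col 1: [8, 0, 0, 0] -> [0, 0, 0, 8]  score +0 (running 0)
col 2: [0, 32, 32, 32] -> [0, 0, 32, 64]  score +64 (running 64)
col 3: [2, 64, 4, 0] -> [0, 2, 64, 4]  score +0 (running 64)
Board after move:
 0  0  0  0
16  0  0  2
 2  0 32 64
64  8 64  4

Answer: 64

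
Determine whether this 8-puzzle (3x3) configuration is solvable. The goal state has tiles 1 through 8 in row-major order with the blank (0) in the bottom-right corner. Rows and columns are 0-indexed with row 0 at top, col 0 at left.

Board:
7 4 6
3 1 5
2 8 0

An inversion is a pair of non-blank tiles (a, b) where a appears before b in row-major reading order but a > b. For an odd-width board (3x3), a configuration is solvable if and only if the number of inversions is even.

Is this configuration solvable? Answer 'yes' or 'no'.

Inversions (pairs i<j in row-major order where tile[i] > tile[j] > 0): 16
16 is even, so the puzzle is solvable.

Answer: yes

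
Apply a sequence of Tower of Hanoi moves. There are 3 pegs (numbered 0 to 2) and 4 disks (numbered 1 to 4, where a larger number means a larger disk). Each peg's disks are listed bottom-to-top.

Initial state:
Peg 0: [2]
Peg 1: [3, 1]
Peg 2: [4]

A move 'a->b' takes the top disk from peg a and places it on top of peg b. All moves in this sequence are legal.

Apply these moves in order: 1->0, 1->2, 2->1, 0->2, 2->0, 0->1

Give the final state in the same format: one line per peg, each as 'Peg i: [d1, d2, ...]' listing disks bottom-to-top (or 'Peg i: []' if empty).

After move 1 (1->0):
Peg 0: [2, 1]
Peg 1: [3]
Peg 2: [4]

After move 2 (1->2):
Peg 0: [2, 1]
Peg 1: []
Peg 2: [4, 3]

After move 3 (2->1):
Peg 0: [2, 1]
Peg 1: [3]
Peg 2: [4]

After move 4 (0->2):
Peg 0: [2]
Peg 1: [3]
Peg 2: [4, 1]

After move 5 (2->0):
Peg 0: [2, 1]
Peg 1: [3]
Peg 2: [4]

After move 6 (0->1):
Peg 0: [2]
Peg 1: [3, 1]
Peg 2: [4]

Answer: Peg 0: [2]
Peg 1: [3, 1]
Peg 2: [4]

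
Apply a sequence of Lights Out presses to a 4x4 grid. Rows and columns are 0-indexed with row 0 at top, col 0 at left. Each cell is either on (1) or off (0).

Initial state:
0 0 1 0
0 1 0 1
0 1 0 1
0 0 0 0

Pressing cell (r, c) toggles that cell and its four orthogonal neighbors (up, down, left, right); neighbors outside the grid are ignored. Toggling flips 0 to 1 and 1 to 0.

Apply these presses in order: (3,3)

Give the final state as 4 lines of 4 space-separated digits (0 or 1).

Answer: 0 0 1 0
0 1 0 1
0 1 0 0
0 0 1 1

Derivation:
After press 1 at (3,3):
0 0 1 0
0 1 0 1
0 1 0 0
0 0 1 1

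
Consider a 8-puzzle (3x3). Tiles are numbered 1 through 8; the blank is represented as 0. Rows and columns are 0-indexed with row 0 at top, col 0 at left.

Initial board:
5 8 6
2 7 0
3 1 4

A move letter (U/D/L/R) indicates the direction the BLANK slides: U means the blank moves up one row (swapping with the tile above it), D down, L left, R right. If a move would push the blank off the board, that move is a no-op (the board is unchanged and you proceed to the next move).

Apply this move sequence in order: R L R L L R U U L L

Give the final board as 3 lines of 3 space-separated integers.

Answer: 0 5 6
2 8 7
3 1 4

Derivation:
After move 1 (R):
5 8 6
2 7 0
3 1 4

After move 2 (L):
5 8 6
2 0 7
3 1 4

After move 3 (R):
5 8 6
2 7 0
3 1 4

After move 4 (L):
5 8 6
2 0 7
3 1 4

After move 5 (L):
5 8 6
0 2 7
3 1 4

After move 6 (R):
5 8 6
2 0 7
3 1 4

After move 7 (U):
5 0 6
2 8 7
3 1 4

After move 8 (U):
5 0 6
2 8 7
3 1 4

After move 9 (L):
0 5 6
2 8 7
3 1 4

After move 10 (L):
0 5 6
2 8 7
3 1 4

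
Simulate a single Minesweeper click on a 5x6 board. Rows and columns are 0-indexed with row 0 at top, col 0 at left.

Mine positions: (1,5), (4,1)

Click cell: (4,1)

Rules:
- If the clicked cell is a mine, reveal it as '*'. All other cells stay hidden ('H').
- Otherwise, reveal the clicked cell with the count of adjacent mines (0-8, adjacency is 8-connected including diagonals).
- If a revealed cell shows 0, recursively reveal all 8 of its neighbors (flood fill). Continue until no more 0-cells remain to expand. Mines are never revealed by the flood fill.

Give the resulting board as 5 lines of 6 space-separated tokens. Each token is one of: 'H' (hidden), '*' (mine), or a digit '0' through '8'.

H H H H H H
H H H H H H
H H H H H H
H H H H H H
H * H H H H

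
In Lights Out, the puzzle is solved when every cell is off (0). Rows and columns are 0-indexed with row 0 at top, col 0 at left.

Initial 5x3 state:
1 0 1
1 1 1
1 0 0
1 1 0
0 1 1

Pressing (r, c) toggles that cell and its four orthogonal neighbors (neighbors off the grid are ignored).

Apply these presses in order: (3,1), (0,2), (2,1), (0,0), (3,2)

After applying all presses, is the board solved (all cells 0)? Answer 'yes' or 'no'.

Answer: yes

Derivation:
After press 1 at (3,1):
1 0 1
1 1 1
1 1 0
0 0 1
0 0 1

After press 2 at (0,2):
1 1 0
1 1 0
1 1 0
0 0 1
0 0 1

After press 3 at (2,1):
1 1 0
1 0 0
0 0 1
0 1 1
0 0 1

After press 4 at (0,0):
0 0 0
0 0 0
0 0 1
0 1 1
0 0 1

After press 5 at (3,2):
0 0 0
0 0 0
0 0 0
0 0 0
0 0 0

Lights still on: 0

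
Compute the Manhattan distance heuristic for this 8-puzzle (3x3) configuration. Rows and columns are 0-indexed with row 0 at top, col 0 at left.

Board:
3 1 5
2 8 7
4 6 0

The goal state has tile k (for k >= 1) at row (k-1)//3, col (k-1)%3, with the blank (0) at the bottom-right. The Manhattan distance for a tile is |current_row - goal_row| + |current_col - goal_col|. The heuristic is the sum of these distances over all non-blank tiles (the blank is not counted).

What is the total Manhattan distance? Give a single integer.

Tile 3: at (0,0), goal (0,2), distance |0-0|+|0-2| = 2
Tile 1: at (0,1), goal (0,0), distance |0-0|+|1-0| = 1
Tile 5: at (0,2), goal (1,1), distance |0-1|+|2-1| = 2
Tile 2: at (1,0), goal (0,1), distance |1-0|+|0-1| = 2
Tile 8: at (1,1), goal (2,1), distance |1-2|+|1-1| = 1
Tile 7: at (1,2), goal (2,0), distance |1-2|+|2-0| = 3
Tile 4: at (2,0), goal (1,0), distance |2-1|+|0-0| = 1
Tile 6: at (2,1), goal (1,2), distance |2-1|+|1-2| = 2
Sum: 2 + 1 + 2 + 2 + 1 + 3 + 1 + 2 = 14

Answer: 14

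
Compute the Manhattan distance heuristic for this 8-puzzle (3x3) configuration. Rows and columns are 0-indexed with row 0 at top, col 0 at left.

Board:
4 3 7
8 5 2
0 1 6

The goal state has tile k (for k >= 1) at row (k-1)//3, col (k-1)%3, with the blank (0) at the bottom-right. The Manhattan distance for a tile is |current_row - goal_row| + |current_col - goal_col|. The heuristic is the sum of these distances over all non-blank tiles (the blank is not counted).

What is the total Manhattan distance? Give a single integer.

Answer: 14

Derivation:
Tile 4: (0,0)->(1,0) = 1
Tile 3: (0,1)->(0,2) = 1
Tile 7: (0,2)->(2,0) = 4
Tile 8: (1,0)->(2,1) = 2
Tile 5: (1,1)->(1,1) = 0
Tile 2: (1,2)->(0,1) = 2
Tile 1: (2,1)->(0,0) = 3
Tile 6: (2,2)->(1,2) = 1
Sum: 1 + 1 + 4 + 2 + 0 + 2 + 3 + 1 = 14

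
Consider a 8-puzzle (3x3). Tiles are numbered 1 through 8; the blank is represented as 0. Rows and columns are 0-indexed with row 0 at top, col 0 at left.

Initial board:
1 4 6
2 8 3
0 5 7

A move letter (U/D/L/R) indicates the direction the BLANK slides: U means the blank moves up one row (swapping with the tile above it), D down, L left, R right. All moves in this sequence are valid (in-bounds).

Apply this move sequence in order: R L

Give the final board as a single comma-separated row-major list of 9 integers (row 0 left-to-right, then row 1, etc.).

Answer: 1, 4, 6, 2, 8, 3, 0, 5, 7

Derivation:
After move 1 (R):
1 4 6
2 8 3
5 0 7

After move 2 (L):
1 4 6
2 8 3
0 5 7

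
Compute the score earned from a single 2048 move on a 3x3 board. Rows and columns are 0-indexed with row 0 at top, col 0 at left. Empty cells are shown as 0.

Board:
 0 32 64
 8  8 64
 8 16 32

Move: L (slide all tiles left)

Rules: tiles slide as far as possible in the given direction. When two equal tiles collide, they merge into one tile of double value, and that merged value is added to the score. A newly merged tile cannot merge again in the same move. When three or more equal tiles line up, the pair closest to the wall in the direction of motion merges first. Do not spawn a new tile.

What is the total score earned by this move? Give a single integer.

Answer: 16

Derivation:
Slide left:
row 0: [0, 32, 64] -> [32, 64, 0]  score +0 (running 0)
row 1: [8, 8, 64] -> [16, 64, 0]  score +16 (running 16)
row 2: [8, 16, 32] -> [8, 16, 32]  score +0 (running 16)
Board after move:
32 64  0
16 64  0
 8 16 32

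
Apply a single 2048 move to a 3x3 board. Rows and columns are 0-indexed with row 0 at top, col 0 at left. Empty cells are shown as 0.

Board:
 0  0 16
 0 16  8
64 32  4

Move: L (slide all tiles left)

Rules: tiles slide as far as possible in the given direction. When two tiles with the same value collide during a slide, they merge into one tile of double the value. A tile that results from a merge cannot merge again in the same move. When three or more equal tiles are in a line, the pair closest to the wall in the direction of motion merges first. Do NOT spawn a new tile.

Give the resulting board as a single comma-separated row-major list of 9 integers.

Answer: 16, 0, 0, 16, 8, 0, 64, 32, 4

Derivation:
Slide left:
row 0: [0, 0, 16] -> [16, 0, 0]
row 1: [0, 16, 8] -> [16, 8, 0]
row 2: [64, 32, 4] -> [64, 32, 4]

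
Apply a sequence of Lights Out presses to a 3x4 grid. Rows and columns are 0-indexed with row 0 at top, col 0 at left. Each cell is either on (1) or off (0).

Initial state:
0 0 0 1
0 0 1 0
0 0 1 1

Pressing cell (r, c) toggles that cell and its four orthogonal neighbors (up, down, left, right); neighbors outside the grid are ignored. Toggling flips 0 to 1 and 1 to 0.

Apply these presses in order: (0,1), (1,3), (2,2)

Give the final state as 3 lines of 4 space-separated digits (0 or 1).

After press 1 at (0,1):
1 1 1 1
0 1 1 0
0 0 1 1

After press 2 at (1,3):
1 1 1 0
0 1 0 1
0 0 1 0

After press 3 at (2,2):
1 1 1 0
0 1 1 1
0 1 0 1

Answer: 1 1 1 0
0 1 1 1
0 1 0 1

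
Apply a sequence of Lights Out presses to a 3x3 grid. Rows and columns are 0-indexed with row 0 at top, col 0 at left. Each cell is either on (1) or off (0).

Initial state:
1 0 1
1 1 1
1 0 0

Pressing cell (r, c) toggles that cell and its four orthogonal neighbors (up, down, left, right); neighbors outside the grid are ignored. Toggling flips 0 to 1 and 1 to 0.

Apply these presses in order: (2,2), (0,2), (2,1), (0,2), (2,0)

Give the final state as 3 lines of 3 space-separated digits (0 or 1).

Answer: 1 0 1
0 0 0
1 1 0

Derivation:
After press 1 at (2,2):
1 0 1
1 1 0
1 1 1

After press 2 at (0,2):
1 1 0
1 1 1
1 1 1

After press 3 at (2,1):
1 1 0
1 0 1
0 0 0

After press 4 at (0,2):
1 0 1
1 0 0
0 0 0

After press 5 at (2,0):
1 0 1
0 0 0
1 1 0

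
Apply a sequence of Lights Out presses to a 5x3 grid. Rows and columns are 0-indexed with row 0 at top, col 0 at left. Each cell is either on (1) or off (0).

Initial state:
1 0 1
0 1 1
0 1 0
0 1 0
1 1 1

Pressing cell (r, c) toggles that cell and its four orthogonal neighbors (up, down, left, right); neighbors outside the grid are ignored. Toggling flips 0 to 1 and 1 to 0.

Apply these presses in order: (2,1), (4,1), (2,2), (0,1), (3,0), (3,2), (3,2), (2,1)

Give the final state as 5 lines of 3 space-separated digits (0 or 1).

After press 1 at (2,1):
1 0 1
0 0 1
1 0 1
0 0 0
1 1 1

After press 2 at (4,1):
1 0 1
0 0 1
1 0 1
0 1 0
0 0 0

After press 3 at (2,2):
1 0 1
0 0 0
1 1 0
0 1 1
0 0 0

After press 4 at (0,1):
0 1 0
0 1 0
1 1 0
0 1 1
0 0 0

After press 5 at (3,0):
0 1 0
0 1 0
0 1 0
1 0 1
1 0 0

After press 6 at (3,2):
0 1 0
0 1 0
0 1 1
1 1 0
1 0 1

After press 7 at (3,2):
0 1 0
0 1 0
0 1 0
1 0 1
1 0 0

After press 8 at (2,1):
0 1 0
0 0 0
1 0 1
1 1 1
1 0 0

Answer: 0 1 0
0 0 0
1 0 1
1 1 1
1 0 0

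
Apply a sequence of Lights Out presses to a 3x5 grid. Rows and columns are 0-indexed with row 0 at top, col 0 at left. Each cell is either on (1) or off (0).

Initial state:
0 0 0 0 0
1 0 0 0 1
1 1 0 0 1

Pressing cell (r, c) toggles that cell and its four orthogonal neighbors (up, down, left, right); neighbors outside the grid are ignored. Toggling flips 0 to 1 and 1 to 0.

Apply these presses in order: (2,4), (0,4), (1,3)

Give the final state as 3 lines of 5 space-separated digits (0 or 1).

After press 1 at (2,4):
0 0 0 0 0
1 0 0 0 0
1 1 0 1 0

After press 2 at (0,4):
0 0 0 1 1
1 0 0 0 1
1 1 0 1 0

After press 3 at (1,3):
0 0 0 0 1
1 0 1 1 0
1 1 0 0 0

Answer: 0 0 0 0 1
1 0 1 1 0
1 1 0 0 0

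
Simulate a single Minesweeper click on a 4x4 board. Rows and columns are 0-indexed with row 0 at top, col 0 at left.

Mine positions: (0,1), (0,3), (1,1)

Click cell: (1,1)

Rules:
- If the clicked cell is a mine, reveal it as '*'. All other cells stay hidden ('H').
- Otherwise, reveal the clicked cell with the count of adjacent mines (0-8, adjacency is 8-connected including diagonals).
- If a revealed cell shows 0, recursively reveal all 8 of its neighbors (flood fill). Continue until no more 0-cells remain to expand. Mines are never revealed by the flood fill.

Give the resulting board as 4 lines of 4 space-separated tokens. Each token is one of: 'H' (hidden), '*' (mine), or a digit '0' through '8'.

H H H H
H * H H
H H H H
H H H H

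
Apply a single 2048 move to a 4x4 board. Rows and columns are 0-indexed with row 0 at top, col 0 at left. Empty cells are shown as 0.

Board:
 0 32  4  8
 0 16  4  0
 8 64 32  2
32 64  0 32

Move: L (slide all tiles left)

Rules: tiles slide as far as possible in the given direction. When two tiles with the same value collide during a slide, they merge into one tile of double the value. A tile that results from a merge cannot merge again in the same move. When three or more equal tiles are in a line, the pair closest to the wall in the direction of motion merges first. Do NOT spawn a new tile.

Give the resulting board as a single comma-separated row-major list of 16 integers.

Slide left:
row 0: [0, 32, 4, 8] -> [32, 4, 8, 0]
row 1: [0, 16, 4, 0] -> [16, 4, 0, 0]
row 2: [8, 64, 32, 2] -> [8, 64, 32, 2]
row 3: [32, 64, 0, 32] -> [32, 64, 32, 0]

Answer: 32, 4, 8, 0, 16, 4, 0, 0, 8, 64, 32, 2, 32, 64, 32, 0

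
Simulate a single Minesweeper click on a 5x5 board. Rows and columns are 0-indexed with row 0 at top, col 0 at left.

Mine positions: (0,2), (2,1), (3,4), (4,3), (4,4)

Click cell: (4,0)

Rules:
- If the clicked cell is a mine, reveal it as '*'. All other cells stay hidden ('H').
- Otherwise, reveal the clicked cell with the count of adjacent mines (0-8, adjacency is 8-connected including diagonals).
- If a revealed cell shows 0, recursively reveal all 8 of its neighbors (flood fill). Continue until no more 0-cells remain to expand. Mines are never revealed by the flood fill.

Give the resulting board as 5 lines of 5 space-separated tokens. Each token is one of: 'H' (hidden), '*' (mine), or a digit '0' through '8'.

H H H H H
H H H H H
H H H H H
1 1 2 H H
0 0 1 H H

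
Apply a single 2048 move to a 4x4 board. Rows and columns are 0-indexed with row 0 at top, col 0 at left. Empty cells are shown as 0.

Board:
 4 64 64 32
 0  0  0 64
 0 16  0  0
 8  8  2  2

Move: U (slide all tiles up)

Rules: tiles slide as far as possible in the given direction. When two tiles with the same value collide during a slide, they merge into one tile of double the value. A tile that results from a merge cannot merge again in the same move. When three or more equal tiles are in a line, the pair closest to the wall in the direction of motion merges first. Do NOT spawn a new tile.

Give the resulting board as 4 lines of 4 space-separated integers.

Answer:  4 64 64 32
 8 16  2 64
 0  8  0  2
 0  0  0  0

Derivation:
Slide up:
col 0: [4, 0, 0, 8] -> [4, 8, 0, 0]
col 1: [64, 0, 16, 8] -> [64, 16, 8, 0]
col 2: [64, 0, 0, 2] -> [64, 2, 0, 0]
col 3: [32, 64, 0, 2] -> [32, 64, 2, 0]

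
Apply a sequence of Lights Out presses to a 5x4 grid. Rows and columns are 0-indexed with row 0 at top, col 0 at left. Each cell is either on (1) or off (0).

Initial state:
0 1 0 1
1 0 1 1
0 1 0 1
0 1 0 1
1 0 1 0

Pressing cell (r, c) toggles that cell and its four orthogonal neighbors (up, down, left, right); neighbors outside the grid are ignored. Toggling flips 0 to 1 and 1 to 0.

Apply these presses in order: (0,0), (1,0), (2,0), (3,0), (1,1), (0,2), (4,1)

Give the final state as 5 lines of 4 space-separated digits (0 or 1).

Answer: 0 0 1 0
1 0 1 1
1 1 0 1
0 1 0 1
1 1 0 0

Derivation:
After press 1 at (0,0):
1 0 0 1
0 0 1 1
0 1 0 1
0 1 0 1
1 0 1 0

After press 2 at (1,0):
0 0 0 1
1 1 1 1
1 1 0 1
0 1 0 1
1 0 1 0

After press 3 at (2,0):
0 0 0 1
0 1 1 1
0 0 0 1
1 1 0 1
1 0 1 0

After press 4 at (3,0):
0 0 0 1
0 1 1 1
1 0 0 1
0 0 0 1
0 0 1 0

After press 5 at (1,1):
0 1 0 1
1 0 0 1
1 1 0 1
0 0 0 1
0 0 1 0

After press 6 at (0,2):
0 0 1 0
1 0 1 1
1 1 0 1
0 0 0 1
0 0 1 0

After press 7 at (4,1):
0 0 1 0
1 0 1 1
1 1 0 1
0 1 0 1
1 1 0 0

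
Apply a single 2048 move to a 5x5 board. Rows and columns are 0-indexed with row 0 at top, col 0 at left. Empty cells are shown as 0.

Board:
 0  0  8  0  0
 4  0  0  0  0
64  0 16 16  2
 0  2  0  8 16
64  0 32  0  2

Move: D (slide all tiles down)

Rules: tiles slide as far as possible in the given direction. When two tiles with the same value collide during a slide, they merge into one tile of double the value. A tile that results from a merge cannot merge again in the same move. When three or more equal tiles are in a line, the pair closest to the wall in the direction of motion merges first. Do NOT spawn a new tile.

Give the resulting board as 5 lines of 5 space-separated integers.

Answer:   0   0   0   0   0
  0   0   0   0   0
  0   0   8   0   2
  4   0  16  16  16
128   2  32   8   2

Derivation:
Slide down:
col 0: [0, 4, 64, 0, 64] -> [0, 0, 0, 4, 128]
col 1: [0, 0, 0, 2, 0] -> [0, 0, 0, 0, 2]
col 2: [8, 0, 16, 0, 32] -> [0, 0, 8, 16, 32]
col 3: [0, 0, 16, 8, 0] -> [0, 0, 0, 16, 8]
col 4: [0, 0, 2, 16, 2] -> [0, 0, 2, 16, 2]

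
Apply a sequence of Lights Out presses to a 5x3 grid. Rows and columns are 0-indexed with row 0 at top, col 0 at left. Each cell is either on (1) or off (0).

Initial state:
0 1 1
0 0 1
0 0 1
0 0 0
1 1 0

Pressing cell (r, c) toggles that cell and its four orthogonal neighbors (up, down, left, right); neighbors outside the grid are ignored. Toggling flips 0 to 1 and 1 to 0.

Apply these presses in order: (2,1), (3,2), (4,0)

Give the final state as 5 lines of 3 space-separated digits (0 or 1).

After press 1 at (2,1):
0 1 1
0 1 1
1 1 0
0 1 0
1 1 0

After press 2 at (3,2):
0 1 1
0 1 1
1 1 1
0 0 1
1 1 1

After press 3 at (4,0):
0 1 1
0 1 1
1 1 1
1 0 1
0 0 1

Answer: 0 1 1
0 1 1
1 1 1
1 0 1
0 0 1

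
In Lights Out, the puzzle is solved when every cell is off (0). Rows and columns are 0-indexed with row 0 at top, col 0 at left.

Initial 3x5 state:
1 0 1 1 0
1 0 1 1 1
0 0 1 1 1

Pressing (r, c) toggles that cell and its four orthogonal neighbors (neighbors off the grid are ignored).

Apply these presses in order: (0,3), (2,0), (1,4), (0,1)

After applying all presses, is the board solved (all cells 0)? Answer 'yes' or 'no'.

Answer: no

Derivation:
After press 1 at (0,3):
1 0 0 0 1
1 0 1 0 1
0 0 1 1 1

After press 2 at (2,0):
1 0 0 0 1
0 0 1 0 1
1 1 1 1 1

After press 3 at (1,4):
1 0 0 0 0
0 0 1 1 0
1 1 1 1 0

After press 4 at (0,1):
0 1 1 0 0
0 1 1 1 0
1 1 1 1 0

Lights still on: 9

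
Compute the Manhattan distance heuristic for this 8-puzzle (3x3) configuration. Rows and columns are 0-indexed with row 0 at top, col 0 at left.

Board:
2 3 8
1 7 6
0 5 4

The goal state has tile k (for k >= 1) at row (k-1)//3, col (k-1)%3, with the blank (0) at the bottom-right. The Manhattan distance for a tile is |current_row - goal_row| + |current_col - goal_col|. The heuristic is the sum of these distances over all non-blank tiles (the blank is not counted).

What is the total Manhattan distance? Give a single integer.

Answer: 12

Derivation:
Tile 2: at (0,0), goal (0,1), distance |0-0|+|0-1| = 1
Tile 3: at (0,1), goal (0,2), distance |0-0|+|1-2| = 1
Tile 8: at (0,2), goal (2,1), distance |0-2|+|2-1| = 3
Tile 1: at (1,0), goal (0,0), distance |1-0|+|0-0| = 1
Tile 7: at (1,1), goal (2,0), distance |1-2|+|1-0| = 2
Tile 6: at (1,2), goal (1,2), distance |1-1|+|2-2| = 0
Tile 5: at (2,1), goal (1,1), distance |2-1|+|1-1| = 1
Tile 4: at (2,2), goal (1,0), distance |2-1|+|2-0| = 3
Sum: 1 + 1 + 3 + 1 + 2 + 0 + 1 + 3 = 12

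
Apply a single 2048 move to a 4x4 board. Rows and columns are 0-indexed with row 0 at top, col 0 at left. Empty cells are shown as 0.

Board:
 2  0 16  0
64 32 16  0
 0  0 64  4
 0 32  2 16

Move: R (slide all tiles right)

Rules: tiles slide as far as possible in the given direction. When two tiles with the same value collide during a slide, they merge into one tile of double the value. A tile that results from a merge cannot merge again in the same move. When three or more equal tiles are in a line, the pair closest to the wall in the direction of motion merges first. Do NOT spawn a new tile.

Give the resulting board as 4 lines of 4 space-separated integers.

Answer:  0  0  2 16
 0 64 32 16
 0  0 64  4
 0 32  2 16

Derivation:
Slide right:
row 0: [2, 0, 16, 0] -> [0, 0, 2, 16]
row 1: [64, 32, 16, 0] -> [0, 64, 32, 16]
row 2: [0, 0, 64, 4] -> [0, 0, 64, 4]
row 3: [0, 32, 2, 16] -> [0, 32, 2, 16]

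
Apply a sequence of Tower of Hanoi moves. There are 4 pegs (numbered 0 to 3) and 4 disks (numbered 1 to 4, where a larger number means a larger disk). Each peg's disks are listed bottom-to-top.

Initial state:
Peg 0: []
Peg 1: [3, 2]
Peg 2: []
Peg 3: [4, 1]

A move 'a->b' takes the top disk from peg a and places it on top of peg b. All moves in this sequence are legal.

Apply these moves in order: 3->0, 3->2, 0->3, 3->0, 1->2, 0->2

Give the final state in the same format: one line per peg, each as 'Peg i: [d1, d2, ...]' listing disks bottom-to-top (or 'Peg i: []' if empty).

Answer: Peg 0: []
Peg 1: [3]
Peg 2: [4, 2, 1]
Peg 3: []

Derivation:
After move 1 (3->0):
Peg 0: [1]
Peg 1: [3, 2]
Peg 2: []
Peg 3: [4]

After move 2 (3->2):
Peg 0: [1]
Peg 1: [3, 2]
Peg 2: [4]
Peg 3: []

After move 3 (0->3):
Peg 0: []
Peg 1: [3, 2]
Peg 2: [4]
Peg 3: [1]

After move 4 (3->0):
Peg 0: [1]
Peg 1: [3, 2]
Peg 2: [4]
Peg 3: []

After move 5 (1->2):
Peg 0: [1]
Peg 1: [3]
Peg 2: [4, 2]
Peg 3: []

After move 6 (0->2):
Peg 0: []
Peg 1: [3]
Peg 2: [4, 2, 1]
Peg 3: []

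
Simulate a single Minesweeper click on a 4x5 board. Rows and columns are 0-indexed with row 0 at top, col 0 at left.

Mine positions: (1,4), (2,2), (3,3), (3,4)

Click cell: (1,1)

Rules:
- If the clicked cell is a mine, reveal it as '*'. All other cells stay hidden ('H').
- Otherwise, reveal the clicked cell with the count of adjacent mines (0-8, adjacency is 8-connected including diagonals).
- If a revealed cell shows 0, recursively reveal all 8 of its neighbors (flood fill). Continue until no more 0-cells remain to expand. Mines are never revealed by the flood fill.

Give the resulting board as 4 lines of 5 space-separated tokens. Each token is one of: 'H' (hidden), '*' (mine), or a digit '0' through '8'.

H H H H H
H 1 H H H
H H H H H
H H H H H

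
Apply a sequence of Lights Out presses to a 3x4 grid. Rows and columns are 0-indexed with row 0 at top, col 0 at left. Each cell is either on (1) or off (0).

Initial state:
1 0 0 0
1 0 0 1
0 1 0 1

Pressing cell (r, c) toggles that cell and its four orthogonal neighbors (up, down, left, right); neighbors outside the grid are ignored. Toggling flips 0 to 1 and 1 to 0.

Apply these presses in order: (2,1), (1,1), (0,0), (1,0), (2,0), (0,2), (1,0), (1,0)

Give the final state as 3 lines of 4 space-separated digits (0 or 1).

After press 1 at (2,1):
1 0 0 0
1 1 0 1
1 0 1 1

After press 2 at (1,1):
1 1 0 0
0 0 1 1
1 1 1 1

After press 3 at (0,0):
0 0 0 0
1 0 1 1
1 1 1 1

After press 4 at (1,0):
1 0 0 0
0 1 1 1
0 1 1 1

After press 5 at (2,0):
1 0 0 0
1 1 1 1
1 0 1 1

After press 6 at (0,2):
1 1 1 1
1 1 0 1
1 0 1 1

After press 7 at (1,0):
0 1 1 1
0 0 0 1
0 0 1 1

After press 8 at (1,0):
1 1 1 1
1 1 0 1
1 0 1 1

Answer: 1 1 1 1
1 1 0 1
1 0 1 1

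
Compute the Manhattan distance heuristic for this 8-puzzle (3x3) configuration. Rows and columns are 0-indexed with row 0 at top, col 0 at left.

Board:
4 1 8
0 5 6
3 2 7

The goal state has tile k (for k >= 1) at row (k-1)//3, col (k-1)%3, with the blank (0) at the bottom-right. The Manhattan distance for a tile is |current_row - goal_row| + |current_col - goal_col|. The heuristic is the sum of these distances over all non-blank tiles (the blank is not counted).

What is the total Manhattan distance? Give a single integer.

Tile 4: at (0,0), goal (1,0), distance |0-1|+|0-0| = 1
Tile 1: at (0,1), goal (0,0), distance |0-0|+|1-0| = 1
Tile 8: at (0,2), goal (2,1), distance |0-2|+|2-1| = 3
Tile 5: at (1,1), goal (1,1), distance |1-1|+|1-1| = 0
Tile 6: at (1,2), goal (1,2), distance |1-1|+|2-2| = 0
Tile 3: at (2,0), goal (0,2), distance |2-0|+|0-2| = 4
Tile 2: at (2,1), goal (0,1), distance |2-0|+|1-1| = 2
Tile 7: at (2,2), goal (2,0), distance |2-2|+|2-0| = 2
Sum: 1 + 1 + 3 + 0 + 0 + 4 + 2 + 2 = 13

Answer: 13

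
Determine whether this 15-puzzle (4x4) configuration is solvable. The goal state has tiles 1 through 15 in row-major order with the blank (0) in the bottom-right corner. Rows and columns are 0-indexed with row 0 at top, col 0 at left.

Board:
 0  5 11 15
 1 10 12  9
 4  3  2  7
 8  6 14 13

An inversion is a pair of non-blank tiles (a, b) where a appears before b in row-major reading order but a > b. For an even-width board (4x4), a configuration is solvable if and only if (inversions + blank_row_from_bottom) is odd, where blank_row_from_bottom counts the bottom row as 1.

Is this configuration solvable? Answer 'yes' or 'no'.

Answer: yes

Derivation:
Inversions: 51
Blank is in row 0 (0-indexed from top), which is row 4 counting from the bottom (bottom = 1).
51 + 4 = 55, which is odd, so the puzzle is solvable.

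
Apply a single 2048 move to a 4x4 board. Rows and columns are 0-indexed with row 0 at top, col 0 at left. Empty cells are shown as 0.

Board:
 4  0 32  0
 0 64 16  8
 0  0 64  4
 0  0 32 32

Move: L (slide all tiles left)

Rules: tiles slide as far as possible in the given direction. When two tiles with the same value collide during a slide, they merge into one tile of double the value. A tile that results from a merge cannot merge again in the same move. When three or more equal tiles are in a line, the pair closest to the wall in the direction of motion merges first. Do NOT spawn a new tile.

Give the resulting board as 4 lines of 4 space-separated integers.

Answer:  4 32  0  0
64 16  8  0
64  4  0  0
64  0  0  0

Derivation:
Slide left:
row 0: [4, 0, 32, 0] -> [4, 32, 0, 0]
row 1: [0, 64, 16, 8] -> [64, 16, 8, 0]
row 2: [0, 0, 64, 4] -> [64, 4, 0, 0]
row 3: [0, 0, 32, 32] -> [64, 0, 0, 0]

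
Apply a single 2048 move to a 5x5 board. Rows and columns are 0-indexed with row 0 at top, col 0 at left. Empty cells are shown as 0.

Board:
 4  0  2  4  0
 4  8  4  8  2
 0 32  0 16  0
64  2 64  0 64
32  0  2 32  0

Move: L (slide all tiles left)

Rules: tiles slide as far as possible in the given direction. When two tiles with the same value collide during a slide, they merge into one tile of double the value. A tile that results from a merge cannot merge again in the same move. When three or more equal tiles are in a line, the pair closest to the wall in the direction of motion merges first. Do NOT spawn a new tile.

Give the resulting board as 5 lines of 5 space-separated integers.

Slide left:
row 0: [4, 0, 2, 4, 0] -> [4, 2, 4, 0, 0]
row 1: [4, 8, 4, 8, 2] -> [4, 8, 4, 8, 2]
row 2: [0, 32, 0, 16, 0] -> [32, 16, 0, 0, 0]
row 3: [64, 2, 64, 0, 64] -> [64, 2, 128, 0, 0]
row 4: [32, 0, 2, 32, 0] -> [32, 2, 32, 0, 0]

Answer:   4   2   4   0   0
  4   8   4   8   2
 32  16   0   0   0
 64   2 128   0   0
 32   2  32   0   0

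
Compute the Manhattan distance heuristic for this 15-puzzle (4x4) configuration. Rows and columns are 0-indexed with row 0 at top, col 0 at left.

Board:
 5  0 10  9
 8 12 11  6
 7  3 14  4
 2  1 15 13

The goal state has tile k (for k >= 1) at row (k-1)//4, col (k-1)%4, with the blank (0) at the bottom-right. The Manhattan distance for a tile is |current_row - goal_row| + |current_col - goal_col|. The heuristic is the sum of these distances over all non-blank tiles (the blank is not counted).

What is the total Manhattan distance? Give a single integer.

Answer: 39

Derivation:
Tile 5: at (0,0), goal (1,0), distance |0-1|+|0-0| = 1
Tile 10: at (0,2), goal (2,1), distance |0-2|+|2-1| = 3
Tile 9: at (0,3), goal (2,0), distance |0-2|+|3-0| = 5
Tile 8: at (1,0), goal (1,3), distance |1-1|+|0-3| = 3
Tile 12: at (1,1), goal (2,3), distance |1-2|+|1-3| = 3
Tile 11: at (1,2), goal (2,2), distance |1-2|+|2-2| = 1
Tile 6: at (1,3), goal (1,1), distance |1-1|+|3-1| = 2
Tile 7: at (2,0), goal (1,2), distance |2-1|+|0-2| = 3
Tile 3: at (2,1), goal (0,2), distance |2-0|+|1-2| = 3
Tile 14: at (2,2), goal (3,1), distance |2-3|+|2-1| = 2
Tile 4: at (2,3), goal (0,3), distance |2-0|+|3-3| = 2
Tile 2: at (3,0), goal (0,1), distance |3-0|+|0-1| = 4
Tile 1: at (3,1), goal (0,0), distance |3-0|+|1-0| = 4
Tile 15: at (3,2), goal (3,2), distance |3-3|+|2-2| = 0
Tile 13: at (3,3), goal (3,0), distance |3-3|+|3-0| = 3
Sum: 1 + 3 + 5 + 3 + 3 + 1 + 2 + 3 + 3 + 2 + 2 + 4 + 4 + 0 + 3 = 39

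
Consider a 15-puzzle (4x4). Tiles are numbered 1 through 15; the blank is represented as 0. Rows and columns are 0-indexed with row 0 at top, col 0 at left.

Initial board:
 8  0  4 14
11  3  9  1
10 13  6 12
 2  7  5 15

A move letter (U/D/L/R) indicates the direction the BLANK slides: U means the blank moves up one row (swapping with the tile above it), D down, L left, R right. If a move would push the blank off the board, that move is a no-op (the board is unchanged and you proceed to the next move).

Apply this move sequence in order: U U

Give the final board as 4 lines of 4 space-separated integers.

After move 1 (U):
 8  0  4 14
11  3  9  1
10 13  6 12
 2  7  5 15

After move 2 (U):
 8  0  4 14
11  3  9  1
10 13  6 12
 2  7  5 15

Answer:  8  0  4 14
11  3  9  1
10 13  6 12
 2  7  5 15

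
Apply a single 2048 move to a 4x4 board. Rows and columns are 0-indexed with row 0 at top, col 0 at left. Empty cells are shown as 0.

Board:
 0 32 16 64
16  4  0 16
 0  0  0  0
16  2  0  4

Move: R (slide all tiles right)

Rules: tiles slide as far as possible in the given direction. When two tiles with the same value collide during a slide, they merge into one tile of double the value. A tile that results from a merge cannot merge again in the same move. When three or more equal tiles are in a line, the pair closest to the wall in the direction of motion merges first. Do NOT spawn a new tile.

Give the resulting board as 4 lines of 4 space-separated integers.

Answer:  0 32 16 64
 0 16  4 16
 0  0  0  0
 0 16  2  4

Derivation:
Slide right:
row 0: [0, 32, 16, 64] -> [0, 32, 16, 64]
row 1: [16, 4, 0, 16] -> [0, 16, 4, 16]
row 2: [0, 0, 0, 0] -> [0, 0, 0, 0]
row 3: [16, 2, 0, 4] -> [0, 16, 2, 4]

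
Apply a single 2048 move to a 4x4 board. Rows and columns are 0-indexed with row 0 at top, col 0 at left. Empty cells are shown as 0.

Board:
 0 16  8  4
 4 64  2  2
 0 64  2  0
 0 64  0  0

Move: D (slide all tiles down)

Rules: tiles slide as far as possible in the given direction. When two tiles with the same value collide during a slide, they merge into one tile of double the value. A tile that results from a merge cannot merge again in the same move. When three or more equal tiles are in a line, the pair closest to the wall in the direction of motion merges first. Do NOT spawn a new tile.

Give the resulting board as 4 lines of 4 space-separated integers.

Slide down:
col 0: [0, 4, 0, 0] -> [0, 0, 0, 4]
col 1: [16, 64, 64, 64] -> [0, 16, 64, 128]
col 2: [8, 2, 2, 0] -> [0, 0, 8, 4]
col 3: [4, 2, 0, 0] -> [0, 0, 4, 2]

Answer:   0   0   0   0
  0  16   0   0
  0  64   8   4
  4 128   4   2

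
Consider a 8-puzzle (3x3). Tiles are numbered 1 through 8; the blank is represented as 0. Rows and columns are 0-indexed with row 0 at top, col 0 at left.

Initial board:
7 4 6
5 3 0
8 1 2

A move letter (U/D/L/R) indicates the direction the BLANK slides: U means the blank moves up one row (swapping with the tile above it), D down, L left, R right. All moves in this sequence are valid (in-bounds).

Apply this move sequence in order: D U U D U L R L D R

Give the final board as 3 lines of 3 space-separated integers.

After move 1 (D):
7 4 6
5 3 2
8 1 0

After move 2 (U):
7 4 6
5 3 0
8 1 2

After move 3 (U):
7 4 0
5 3 6
8 1 2

After move 4 (D):
7 4 6
5 3 0
8 1 2

After move 5 (U):
7 4 0
5 3 6
8 1 2

After move 6 (L):
7 0 4
5 3 6
8 1 2

After move 7 (R):
7 4 0
5 3 6
8 1 2

After move 8 (L):
7 0 4
5 3 6
8 1 2

After move 9 (D):
7 3 4
5 0 6
8 1 2

After move 10 (R):
7 3 4
5 6 0
8 1 2

Answer: 7 3 4
5 6 0
8 1 2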